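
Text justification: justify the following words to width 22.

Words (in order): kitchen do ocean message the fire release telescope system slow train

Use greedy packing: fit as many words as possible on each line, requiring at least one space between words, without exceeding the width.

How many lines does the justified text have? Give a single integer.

Answer: 4

Derivation:
Line 1: ['kitchen', 'do', 'ocean'] (min_width=16, slack=6)
Line 2: ['message', 'the', 'fire'] (min_width=16, slack=6)
Line 3: ['release', 'telescope'] (min_width=17, slack=5)
Line 4: ['system', 'slow', 'train'] (min_width=17, slack=5)
Total lines: 4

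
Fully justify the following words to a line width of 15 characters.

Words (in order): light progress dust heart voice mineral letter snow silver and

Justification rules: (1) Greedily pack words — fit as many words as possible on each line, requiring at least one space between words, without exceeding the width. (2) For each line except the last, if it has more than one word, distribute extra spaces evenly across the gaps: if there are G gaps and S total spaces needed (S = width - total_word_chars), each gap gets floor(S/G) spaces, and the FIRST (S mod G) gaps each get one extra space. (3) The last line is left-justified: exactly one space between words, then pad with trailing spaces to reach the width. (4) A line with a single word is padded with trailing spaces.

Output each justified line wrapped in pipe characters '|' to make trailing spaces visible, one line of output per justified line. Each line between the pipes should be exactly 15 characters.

Line 1: ['light', 'progress'] (min_width=14, slack=1)
Line 2: ['dust', 'heart'] (min_width=10, slack=5)
Line 3: ['voice', 'mineral'] (min_width=13, slack=2)
Line 4: ['letter', 'snow'] (min_width=11, slack=4)
Line 5: ['silver', 'and'] (min_width=10, slack=5)

Answer: |light  progress|
|dust      heart|
|voice   mineral|
|letter     snow|
|silver and     |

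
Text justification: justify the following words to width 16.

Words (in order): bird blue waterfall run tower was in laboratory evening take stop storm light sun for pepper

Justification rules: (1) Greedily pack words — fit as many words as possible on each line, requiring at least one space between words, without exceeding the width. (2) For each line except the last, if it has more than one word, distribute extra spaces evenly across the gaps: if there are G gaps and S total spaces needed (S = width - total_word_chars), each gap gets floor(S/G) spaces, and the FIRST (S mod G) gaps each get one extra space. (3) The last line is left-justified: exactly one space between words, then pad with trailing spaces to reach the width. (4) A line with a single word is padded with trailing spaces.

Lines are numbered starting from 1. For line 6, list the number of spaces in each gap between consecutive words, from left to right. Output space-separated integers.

Answer: 1 1

Derivation:
Line 1: ['bird', 'blue'] (min_width=9, slack=7)
Line 2: ['waterfall', 'run'] (min_width=13, slack=3)
Line 3: ['tower', 'was', 'in'] (min_width=12, slack=4)
Line 4: ['laboratory'] (min_width=10, slack=6)
Line 5: ['evening', 'take'] (min_width=12, slack=4)
Line 6: ['stop', 'storm', 'light'] (min_width=16, slack=0)
Line 7: ['sun', 'for', 'pepper'] (min_width=14, slack=2)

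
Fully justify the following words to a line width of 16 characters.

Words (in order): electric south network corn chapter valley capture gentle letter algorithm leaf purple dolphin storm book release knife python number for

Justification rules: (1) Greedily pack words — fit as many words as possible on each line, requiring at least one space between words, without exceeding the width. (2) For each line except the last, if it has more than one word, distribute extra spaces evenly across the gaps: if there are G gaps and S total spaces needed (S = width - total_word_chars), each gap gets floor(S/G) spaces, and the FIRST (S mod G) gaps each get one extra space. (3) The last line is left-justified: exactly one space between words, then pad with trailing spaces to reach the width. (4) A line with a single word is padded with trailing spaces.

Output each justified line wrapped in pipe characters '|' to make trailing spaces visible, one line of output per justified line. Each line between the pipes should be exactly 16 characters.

Answer: |electric   south|
|network     corn|
|chapter   valley|
|capture   gentle|
|letter algorithm|
|leaf      purple|
|dolphin    storm|
|book     release|
|knife     python|
|number for      |

Derivation:
Line 1: ['electric', 'south'] (min_width=14, slack=2)
Line 2: ['network', 'corn'] (min_width=12, slack=4)
Line 3: ['chapter', 'valley'] (min_width=14, slack=2)
Line 4: ['capture', 'gentle'] (min_width=14, slack=2)
Line 5: ['letter', 'algorithm'] (min_width=16, slack=0)
Line 6: ['leaf', 'purple'] (min_width=11, slack=5)
Line 7: ['dolphin', 'storm'] (min_width=13, slack=3)
Line 8: ['book', 'release'] (min_width=12, slack=4)
Line 9: ['knife', 'python'] (min_width=12, slack=4)
Line 10: ['number', 'for'] (min_width=10, slack=6)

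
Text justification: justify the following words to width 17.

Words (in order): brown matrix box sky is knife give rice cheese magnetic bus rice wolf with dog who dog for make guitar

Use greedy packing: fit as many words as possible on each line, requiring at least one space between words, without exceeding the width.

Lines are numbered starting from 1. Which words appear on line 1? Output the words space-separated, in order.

Answer: brown matrix box

Derivation:
Line 1: ['brown', 'matrix', 'box'] (min_width=16, slack=1)
Line 2: ['sky', 'is', 'knife', 'give'] (min_width=17, slack=0)
Line 3: ['rice', 'cheese'] (min_width=11, slack=6)
Line 4: ['magnetic', 'bus', 'rice'] (min_width=17, slack=0)
Line 5: ['wolf', 'with', 'dog', 'who'] (min_width=17, slack=0)
Line 6: ['dog', 'for', 'make'] (min_width=12, slack=5)
Line 7: ['guitar'] (min_width=6, slack=11)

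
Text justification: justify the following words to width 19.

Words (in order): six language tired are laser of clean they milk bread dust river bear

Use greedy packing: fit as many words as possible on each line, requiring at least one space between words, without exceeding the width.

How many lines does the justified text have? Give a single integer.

Line 1: ['six', 'language', 'tired'] (min_width=18, slack=1)
Line 2: ['are', 'laser', 'of', 'clean'] (min_width=18, slack=1)
Line 3: ['they', 'milk', 'bread'] (min_width=15, slack=4)
Line 4: ['dust', 'river', 'bear'] (min_width=15, slack=4)
Total lines: 4

Answer: 4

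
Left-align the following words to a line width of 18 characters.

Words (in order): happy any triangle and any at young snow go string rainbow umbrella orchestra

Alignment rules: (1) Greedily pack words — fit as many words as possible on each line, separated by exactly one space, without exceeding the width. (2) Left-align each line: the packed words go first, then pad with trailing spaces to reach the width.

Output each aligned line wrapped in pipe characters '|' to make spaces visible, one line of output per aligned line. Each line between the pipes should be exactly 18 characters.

Answer: |happy any triangle|
|and any at young  |
|snow go string    |
|rainbow umbrella  |
|orchestra         |

Derivation:
Line 1: ['happy', 'any', 'triangle'] (min_width=18, slack=0)
Line 2: ['and', 'any', 'at', 'young'] (min_width=16, slack=2)
Line 3: ['snow', 'go', 'string'] (min_width=14, slack=4)
Line 4: ['rainbow', 'umbrella'] (min_width=16, slack=2)
Line 5: ['orchestra'] (min_width=9, slack=9)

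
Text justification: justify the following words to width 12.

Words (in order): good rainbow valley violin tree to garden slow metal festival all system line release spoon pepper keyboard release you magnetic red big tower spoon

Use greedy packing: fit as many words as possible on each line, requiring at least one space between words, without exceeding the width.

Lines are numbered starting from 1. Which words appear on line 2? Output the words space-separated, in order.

Answer: valley

Derivation:
Line 1: ['good', 'rainbow'] (min_width=12, slack=0)
Line 2: ['valley'] (min_width=6, slack=6)
Line 3: ['violin', 'tree'] (min_width=11, slack=1)
Line 4: ['to', 'garden'] (min_width=9, slack=3)
Line 5: ['slow', 'metal'] (min_width=10, slack=2)
Line 6: ['festival', 'all'] (min_width=12, slack=0)
Line 7: ['system', 'line'] (min_width=11, slack=1)
Line 8: ['release'] (min_width=7, slack=5)
Line 9: ['spoon', 'pepper'] (min_width=12, slack=0)
Line 10: ['keyboard'] (min_width=8, slack=4)
Line 11: ['release', 'you'] (min_width=11, slack=1)
Line 12: ['magnetic', 'red'] (min_width=12, slack=0)
Line 13: ['big', 'tower'] (min_width=9, slack=3)
Line 14: ['spoon'] (min_width=5, slack=7)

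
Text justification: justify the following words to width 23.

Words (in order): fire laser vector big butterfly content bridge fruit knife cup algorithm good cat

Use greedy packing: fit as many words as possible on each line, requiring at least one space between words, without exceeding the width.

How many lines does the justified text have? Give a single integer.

Answer: 4

Derivation:
Line 1: ['fire', 'laser', 'vector', 'big'] (min_width=21, slack=2)
Line 2: ['butterfly', 'content'] (min_width=17, slack=6)
Line 3: ['bridge', 'fruit', 'knife', 'cup'] (min_width=22, slack=1)
Line 4: ['algorithm', 'good', 'cat'] (min_width=18, slack=5)
Total lines: 4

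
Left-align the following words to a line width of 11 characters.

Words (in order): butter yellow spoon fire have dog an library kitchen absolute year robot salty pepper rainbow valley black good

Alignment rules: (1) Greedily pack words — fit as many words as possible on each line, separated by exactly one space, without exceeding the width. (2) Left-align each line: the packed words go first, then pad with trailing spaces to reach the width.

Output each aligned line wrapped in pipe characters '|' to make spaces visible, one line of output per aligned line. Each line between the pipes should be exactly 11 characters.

Answer: |butter     |
|yellow     |
|spoon fire |
|have dog an|
|library    |
|kitchen    |
|absolute   |
|year robot |
|salty      |
|pepper     |
|rainbow    |
|valley     |
|black good |

Derivation:
Line 1: ['butter'] (min_width=6, slack=5)
Line 2: ['yellow'] (min_width=6, slack=5)
Line 3: ['spoon', 'fire'] (min_width=10, slack=1)
Line 4: ['have', 'dog', 'an'] (min_width=11, slack=0)
Line 5: ['library'] (min_width=7, slack=4)
Line 6: ['kitchen'] (min_width=7, slack=4)
Line 7: ['absolute'] (min_width=8, slack=3)
Line 8: ['year', 'robot'] (min_width=10, slack=1)
Line 9: ['salty'] (min_width=5, slack=6)
Line 10: ['pepper'] (min_width=6, slack=5)
Line 11: ['rainbow'] (min_width=7, slack=4)
Line 12: ['valley'] (min_width=6, slack=5)
Line 13: ['black', 'good'] (min_width=10, slack=1)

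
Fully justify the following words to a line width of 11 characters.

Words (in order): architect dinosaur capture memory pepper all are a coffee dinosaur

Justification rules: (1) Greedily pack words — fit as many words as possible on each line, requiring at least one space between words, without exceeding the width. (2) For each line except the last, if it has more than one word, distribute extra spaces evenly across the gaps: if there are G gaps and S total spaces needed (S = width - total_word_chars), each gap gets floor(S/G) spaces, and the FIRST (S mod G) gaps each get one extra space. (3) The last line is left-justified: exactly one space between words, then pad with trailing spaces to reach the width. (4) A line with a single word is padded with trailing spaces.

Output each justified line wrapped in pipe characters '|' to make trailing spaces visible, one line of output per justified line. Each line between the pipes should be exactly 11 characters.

Line 1: ['architect'] (min_width=9, slack=2)
Line 2: ['dinosaur'] (min_width=8, slack=3)
Line 3: ['capture'] (min_width=7, slack=4)
Line 4: ['memory'] (min_width=6, slack=5)
Line 5: ['pepper', 'all'] (min_width=10, slack=1)
Line 6: ['are', 'a'] (min_width=5, slack=6)
Line 7: ['coffee'] (min_width=6, slack=5)
Line 8: ['dinosaur'] (min_width=8, slack=3)

Answer: |architect  |
|dinosaur   |
|capture    |
|memory     |
|pepper  all|
|are       a|
|coffee     |
|dinosaur   |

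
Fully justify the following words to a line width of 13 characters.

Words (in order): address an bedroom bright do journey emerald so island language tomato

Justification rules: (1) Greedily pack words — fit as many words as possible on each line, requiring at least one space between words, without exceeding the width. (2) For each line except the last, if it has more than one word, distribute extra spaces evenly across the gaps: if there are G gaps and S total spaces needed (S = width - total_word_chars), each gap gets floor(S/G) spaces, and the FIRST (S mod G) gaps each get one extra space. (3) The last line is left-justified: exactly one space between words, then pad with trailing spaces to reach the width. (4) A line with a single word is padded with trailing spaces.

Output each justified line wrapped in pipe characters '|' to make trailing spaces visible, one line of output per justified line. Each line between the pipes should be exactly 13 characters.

Answer: |address    an|
|bedroom      |
|bright     do|
|journey      |
|emerald    so|
|island       |
|language     |
|tomato       |

Derivation:
Line 1: ['address', 'an'] (min_width=10, slack=3)
Line 2: ['bedroom'] (min_width=7, slack=6)
Line 3: ['bright', 'do'] (min_width=9, slack=4)
Line 4: ['journey'] (min_width=7, slack=6)
Line 5: ['emerald', 'so'] (min_width=10, slack=3)
Line 6: ['island'] (min_width=6, slack=7)
Line 7: ['language'] (min_width=8, slack=5)
Line 8: ['tomato'] (min_width=6, slack=7)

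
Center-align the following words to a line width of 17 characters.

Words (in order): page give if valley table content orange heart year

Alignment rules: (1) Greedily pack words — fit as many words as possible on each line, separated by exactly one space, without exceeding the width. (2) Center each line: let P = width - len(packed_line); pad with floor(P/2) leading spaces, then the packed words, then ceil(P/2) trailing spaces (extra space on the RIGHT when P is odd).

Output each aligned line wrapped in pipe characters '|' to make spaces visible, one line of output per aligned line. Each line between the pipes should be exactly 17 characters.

Answer: |  page give if   |
|  valley table   |
| content orange  |
|   heart year    |

Derivation:
Line 1: ['page', 'give', 'if'] (min_width=12, slack=5)
Line 2: ['valley', 'table'] (min_width=12, slack=5)
Line 3: ['content', 'orange'] (min_width=14, slack=3)
Line 4: ['heart', 'year'] (min_width=10, slack=7)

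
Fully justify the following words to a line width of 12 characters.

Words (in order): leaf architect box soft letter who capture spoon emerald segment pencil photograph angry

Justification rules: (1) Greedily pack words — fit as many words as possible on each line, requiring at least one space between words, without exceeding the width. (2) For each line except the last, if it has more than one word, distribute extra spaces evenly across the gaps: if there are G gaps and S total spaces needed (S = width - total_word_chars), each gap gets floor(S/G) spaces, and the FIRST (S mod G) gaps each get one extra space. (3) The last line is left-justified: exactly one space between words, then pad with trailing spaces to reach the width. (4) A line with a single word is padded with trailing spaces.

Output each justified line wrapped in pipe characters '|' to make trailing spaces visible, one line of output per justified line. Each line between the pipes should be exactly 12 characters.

Answer: |leaf        |
|architect   |
|box     soft|
|letter   who|
|capture     |
|spoon       |
|emerald     |
|segment     |
|pencil      |
|photograph  |
|angry       |

Derivation:
Line 1: ['leaf'] (min_width=4, slack=8)
Line 2: ['architect'] (min_width=9, slack=3)
Line 3: ['box', 'soft'] (min_width=8, slack=4)
Line 4: ['letter', 'who'] (min_width=10, slack=2)
Line 5: ['capture'] (min_width=7, slack=5)
Line 6: ['spoon'] (min_width=5, slack=7)
Line 7: ['emerald'] (min_width=7, slack=5)
Line 8: ['segment'] (min_width=7, slack=5)
Line 9: ['pencil'] (min_width=6, slack=6)
Line 10: ['photograph'] (min_width=10, slack=2)
Line 11: ['angry'] (min_width=5, slack=7)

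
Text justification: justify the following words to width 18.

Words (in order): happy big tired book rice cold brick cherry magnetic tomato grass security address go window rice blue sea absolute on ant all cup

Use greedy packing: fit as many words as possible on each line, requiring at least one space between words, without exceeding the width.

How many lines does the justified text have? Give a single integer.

Line 1: ['happy', 'big', 'tired'] (min_width=15, slack=3)
Line 2: ['book', 'rice', 'cold'] (min_width=14, slack=4)
Line 3: ['brick', 'cherry'] (min_width=12, slack=6)
Line 4: ['magnetic', 'tomato'] (min_width=15, slack=3)
Line 5: ['grass', 'security'] (min_width=14, slack=4)
Line 6: ['address', 'go', 'window'] (min_width=17, slack=1)
Line 7: ['rice', 'blue', 'sea'] (min_width=13, slack=5)
Line 8: ['absolute', 'on', 'ant'] (min_width=15, slack=3)
Line 9: ['all', 'cup'] (min_width=7, slack=11)
Total lines: 9

Answer: 9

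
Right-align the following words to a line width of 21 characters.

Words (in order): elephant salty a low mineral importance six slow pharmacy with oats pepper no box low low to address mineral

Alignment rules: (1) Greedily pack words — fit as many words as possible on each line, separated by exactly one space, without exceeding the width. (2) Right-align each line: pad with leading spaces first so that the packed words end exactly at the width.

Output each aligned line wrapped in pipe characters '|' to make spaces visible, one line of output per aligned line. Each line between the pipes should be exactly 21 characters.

Answer: | elephant salty a low|
|   mineral importance|
|    six slow pharmacy|
|  with oats pepper no|
|       box low low to|
|      address mineral|

Derivation:
Line 1: ['elephant', 'salty', 'a', 'low'] (min_width=20, slack=1)
Line 2: ['mineral', 'importance'] (min_width=18, slack=3)
Line 3: ['six', 'slow', 'pharmacy'] (min_width=17, slack=4)
Line 4: ['with', 'oats', 'pepper', 'no'] (min_width=19, slack=2)
Line 5: ['box', 'low', 'low', 'to'] (min_width=14, slack=7)
Line 6: ['address', 'mineral'] (min_width=15, slack=6)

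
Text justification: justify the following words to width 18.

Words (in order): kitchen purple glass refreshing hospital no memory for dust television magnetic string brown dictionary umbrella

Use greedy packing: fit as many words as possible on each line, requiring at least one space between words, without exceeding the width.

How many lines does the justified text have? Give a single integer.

Line 1: ['kitchen', 'purple'] (min_width=14, slack=4)
Line 2: ['glass', 'refreshing'] (min_width=16, slack=2)
Line 3: ['hospital', 'no', 'memory'] (min_width=18, slack=0)
Line 4: ['for', 'dust'] (min_width=8, slack=10)
Line 5: ['television'] (min_width=10, slack=8)
Line 6: ['magnetic', 'string'] (min_width=15, slack=3)
Line 7: ['brown', 'dictionary'] (min_width=16, slack=2)
Line 8: ['umbrella'] (min_width=8, slack=10)
Total lines: 8

Answer: 8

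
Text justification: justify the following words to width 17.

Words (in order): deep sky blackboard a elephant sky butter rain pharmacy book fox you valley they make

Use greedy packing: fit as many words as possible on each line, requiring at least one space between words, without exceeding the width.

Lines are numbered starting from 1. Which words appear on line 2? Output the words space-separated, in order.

Line 1: ['deep', 'sky'] (min_width=8, slack=9)
Line 2: ['blackboard', 'a'] (min_width=12, slack=5)
Line 3: ['elephant', 'sky'] (min_width=12, slack=5)
Line 4: ['butter', 'rain'] (min_width=11, slack=6)
Line 5: ['pharmacy', 'book', 'fox'] (min_width=17, slack=0)
Line 6: ['you', 'valley', 'they'] (min_width=15, slack=2)
Line 7: ['make'] (min_width=4, slack=13)

Answer: blackboard a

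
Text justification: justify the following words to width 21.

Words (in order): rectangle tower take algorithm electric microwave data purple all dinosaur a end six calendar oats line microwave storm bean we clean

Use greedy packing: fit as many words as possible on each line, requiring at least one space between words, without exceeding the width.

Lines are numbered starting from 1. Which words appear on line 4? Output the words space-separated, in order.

Answer: all dinosaur a end

Derivation:
Line 1: ['rectangle', 'tower', 'take'] (min_width=20, slack=1)
Line 2: ['algorithm', 'electric'] (min_width=18, slack=3)
Line 3: ['microwave', 'data', 'purple'] (min_width=21, slack=0)
Line 4: ['all', 'dinosaur', 'a', 'end'] (min_width=18, slack=3)
Line 5: ['six', 'calendar', 'oats'] (min_width=17, slack=4)
Line 6: ['line', 'microwave', 'storm'] (min_width=20, slack=1)
Line 7: ['bean', 'we', 'clean'] (min_width=13, slack=8)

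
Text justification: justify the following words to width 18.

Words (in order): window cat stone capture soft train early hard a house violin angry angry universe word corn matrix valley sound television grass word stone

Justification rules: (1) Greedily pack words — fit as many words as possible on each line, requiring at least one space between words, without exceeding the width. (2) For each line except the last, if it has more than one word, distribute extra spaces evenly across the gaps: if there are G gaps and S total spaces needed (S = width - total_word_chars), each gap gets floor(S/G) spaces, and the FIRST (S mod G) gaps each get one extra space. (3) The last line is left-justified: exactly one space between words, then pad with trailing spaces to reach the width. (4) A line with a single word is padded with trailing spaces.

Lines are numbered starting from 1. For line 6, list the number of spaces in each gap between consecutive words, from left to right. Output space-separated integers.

Line 1: ['window', 'cat', 'stone'] (min_width=16, slack=2)
Line 2: ['capture', 'soft', 'train'] (min_width=18, slack=0)
Line 3: ['early', 'hard', 'a', 'house'] (min_width=18, slack=0)
Line 4: ['violin', 'angry', 'angry'] (min_width=18, slack=0)
Line 5: ['universe', 'word', 'corn'] (min_width=18, slack=0)
Line 6: ['matrix', 'valley'] (min_width=13, slack=5)
Line 7: ['sound', 'television'] (min_width=16, slack=2)
Line 8: ['grass', 'word', 'stone'] (min_width=16, slack=2)

Answer: 6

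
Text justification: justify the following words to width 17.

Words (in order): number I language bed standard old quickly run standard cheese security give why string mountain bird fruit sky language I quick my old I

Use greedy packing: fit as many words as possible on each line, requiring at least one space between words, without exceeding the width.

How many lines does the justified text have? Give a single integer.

Line 1: ['number', 'I', 'language'] (min_width=17, slack=0)
Line 2: ['bed', 'standard', 'old'] (min_width=16, slack=1)
Line 3: ['quickly', 'run'] (min_width=11, slack=6)
Line 4: ['standard', 'cheese'] (min_width=15, slack=2)
Line 5: ['security', 'give', 'why'] (min_width=17, slack=0)
Line 6: ['string', 'mountain'] (min_width=15, slack=2)
Line 7: ['bird', 'fruit', 'sky'] (min_width=14, slack=3)
Line 8: ['language', 'I', 'quick'] (min_width=16, slack=1)
Line 9: ['my', 'old', 'I'] (min_width=8, slack=9)
Total lines: 9

Answer: 9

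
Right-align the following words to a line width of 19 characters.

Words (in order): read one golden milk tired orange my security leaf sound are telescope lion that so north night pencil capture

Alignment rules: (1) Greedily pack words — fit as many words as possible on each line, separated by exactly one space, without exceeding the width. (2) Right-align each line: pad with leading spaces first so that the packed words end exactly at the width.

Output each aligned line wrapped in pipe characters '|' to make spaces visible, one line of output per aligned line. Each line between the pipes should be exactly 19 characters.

Line 1: ['read', 'one', 'golden'] (min_width=15, slack=4)
Line 2: ['milk', 'tired', 'orange'] (min_width=17, slack=2)
Line 3: ['my', 'security', 'leaf'] (min_width=16, slack=3)
Line 4: ['sound', 'are', 'telescope'] (min_width=19, slack=0)
Line 5: ['lion', 'that', 'so', 'north'] (min_width=18, slack=1)
Line 6: ['night', 'pencil'] (min_width=12, slack=7)
Line 7: ['capture'] (min_width=7, slack=12)

Answer: |    read one golden|
|  milk tired orange|
|   my security leaf|
|sound are telescope|
| lion that so north|
|       night pencil|
|            capture|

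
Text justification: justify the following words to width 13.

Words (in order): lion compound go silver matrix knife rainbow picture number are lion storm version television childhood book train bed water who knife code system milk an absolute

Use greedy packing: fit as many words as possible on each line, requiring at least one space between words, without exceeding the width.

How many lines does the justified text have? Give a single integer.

Line 1: ['lion', 'compound'] (min_width=13, slack=0)
Line 2: ['go', 'silver'] (min_width=9, slack=4)
Line 3: ['matrix', 'knife'] (min_width=12, slack=1)
Line 4: ['rainbow'] (min_width=7, slack=6)
Line 5: ['picture'] (min_width=7, slack=6)
Line 6: ['number', 'are'] (min_width=10, slack=3)
Line 7: ['lion', 'storm'] (min_width=10, slack=3)
Line 8: ['version'] (min_width=7, slack=6)
Line 9: ['television'] (min_width=10, slack=3)
Line 10: ['childhood'] (min_width=9, slack=4)
Line 11: ['book', 'train'] (min_width=10, slack=3)
Line 12: ['bed', 'water', 'who'] (min_width=13, slack=0)
Line 13: ['knife', 'code'] (min_width=10, slack=3)
Line 14: ['system', 'milk'] (min_width=11, slack=2)
Line 15: ['an', 'absolute'] (min_width=11, slack=2)
Total lines: 15

Answer: 15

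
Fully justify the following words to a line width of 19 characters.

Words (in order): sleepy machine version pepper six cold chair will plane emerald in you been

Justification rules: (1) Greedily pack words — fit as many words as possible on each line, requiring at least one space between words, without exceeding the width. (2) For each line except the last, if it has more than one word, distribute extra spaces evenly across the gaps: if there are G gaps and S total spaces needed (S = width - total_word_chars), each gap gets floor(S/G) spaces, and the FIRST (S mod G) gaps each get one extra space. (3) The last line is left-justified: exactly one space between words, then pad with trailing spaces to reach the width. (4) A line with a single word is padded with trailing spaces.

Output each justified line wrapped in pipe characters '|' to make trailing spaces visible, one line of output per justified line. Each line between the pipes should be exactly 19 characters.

Line 1: ['sleepy', 'machine'] (min_width=14, slack=5)
Line 2: ['version', 'pepper', 'six'] (min_width=18, slack=1)
Line 3: ['cold', 'chair', 'will'] (min_width=15, slack=4)
Line 4: ['plane', 'emerald', 'in'] (min_width=16, slack=3)
Line 5: ['you', 'been'] (min_width=8, slack=11)

Answer: |sleepy      machine|
|version  pepper six|
|cold   chair   will|
|plane   emerald  in|
|you been           |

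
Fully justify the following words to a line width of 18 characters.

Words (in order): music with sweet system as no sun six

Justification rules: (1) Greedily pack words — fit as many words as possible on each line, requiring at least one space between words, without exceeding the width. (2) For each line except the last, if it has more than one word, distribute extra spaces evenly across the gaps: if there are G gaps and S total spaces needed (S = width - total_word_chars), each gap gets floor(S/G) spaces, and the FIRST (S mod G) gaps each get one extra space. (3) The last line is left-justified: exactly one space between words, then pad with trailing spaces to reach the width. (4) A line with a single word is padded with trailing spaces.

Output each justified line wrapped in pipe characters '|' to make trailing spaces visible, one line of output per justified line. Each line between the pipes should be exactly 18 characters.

Line 1: ['music', 'with', 'sweet'] (min_width=16, slack=2)
Line 2: ['system', 'as', 'no', 'sun'] (min_width=16, slack=2)
Line 3: ['six'] (min_width=3, slack=15)

Answer: |music  with  sweet|
|system  as  no sun|
|six               |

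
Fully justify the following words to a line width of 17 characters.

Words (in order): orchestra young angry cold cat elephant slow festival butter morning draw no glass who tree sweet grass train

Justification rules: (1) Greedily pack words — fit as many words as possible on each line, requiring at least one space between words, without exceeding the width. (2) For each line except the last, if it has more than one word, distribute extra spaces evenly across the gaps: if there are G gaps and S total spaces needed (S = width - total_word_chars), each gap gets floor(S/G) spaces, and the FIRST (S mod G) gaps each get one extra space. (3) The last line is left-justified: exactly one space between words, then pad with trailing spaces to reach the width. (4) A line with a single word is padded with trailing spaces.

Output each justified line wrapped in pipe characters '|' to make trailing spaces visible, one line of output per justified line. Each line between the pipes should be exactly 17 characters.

Answer: |orchestra   young|
|angry   cold  cat|
|elephant     slow|
|festival   butter|
|morning  draw  no|
|glass   who  tree|
|sweet grass train|

Derivation:
Line 1: ['orchestra', 'young'] (min_width=15, slack=2)
Line 2: ['angry', 'cold', 'cat'] (min_width=14, slack=3)
Line 3: ['elephant', 'slow'] (min_width=13, slack=4)
Line 4: ['festival', 'butter'] (min_width=15, slack=2)
Line 5: ['morning', 'draw', 'no'] (min_width=15, slack=2)
Line 6: ['glass', 'who', 'tree'] (min_width=14, slack=3)
Line 7: ['sweet', 'grass', 'train'] (min_width=17, slack=0)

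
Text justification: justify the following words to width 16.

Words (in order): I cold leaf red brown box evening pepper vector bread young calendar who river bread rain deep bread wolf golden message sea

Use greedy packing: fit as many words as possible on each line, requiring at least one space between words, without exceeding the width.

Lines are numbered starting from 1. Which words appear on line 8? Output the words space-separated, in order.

Answer: wolf golden

Derivation:
Line 1: ['I', 'cold', 'leaf', 'red'] (min_width=15, slack=1)
Line 2: ['brown', 'box'] (min_width=9, slack=7)
Line 3: ['evening', 'pepper'] (min_width=14, slack=2)
Line 4: ['vector', 'bread'] (min_width=12, slack=4)
Line 5: ['young', 'calendar'] (min_width=14, slack=2)
Line 6: ['who', 'river', 'bread'] (min_width=15, slack=1)
Line 7: ['rain', 'deep', 'bread'] (min_width=15, slack=1)
Line 8: ['wolf', 'golden'] (min_width=11, slack=5)
Line 9: ['message', 'sea'] (min_width=11, slack=5)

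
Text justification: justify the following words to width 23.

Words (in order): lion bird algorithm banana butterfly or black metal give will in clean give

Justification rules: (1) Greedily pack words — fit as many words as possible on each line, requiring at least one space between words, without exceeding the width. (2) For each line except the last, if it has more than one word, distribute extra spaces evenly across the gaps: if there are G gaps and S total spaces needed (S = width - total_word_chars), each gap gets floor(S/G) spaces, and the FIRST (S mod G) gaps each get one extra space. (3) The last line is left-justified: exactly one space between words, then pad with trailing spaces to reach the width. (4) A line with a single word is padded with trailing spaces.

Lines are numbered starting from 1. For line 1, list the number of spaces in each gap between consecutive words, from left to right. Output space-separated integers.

Line 1: ['lion', 'bird', 'algorithm'] (min_width=19, slack=4)
Line 2: ['banana', 'butterfly', 'or'] (min_width=19, slack=4)
Line 3: ['black', 'metal', 'give', 'will'] (min_width=21, slack=2)
Line 4: ['in', 'clean', 'give'] (min_width=13, slack=10)

Answer: 3 3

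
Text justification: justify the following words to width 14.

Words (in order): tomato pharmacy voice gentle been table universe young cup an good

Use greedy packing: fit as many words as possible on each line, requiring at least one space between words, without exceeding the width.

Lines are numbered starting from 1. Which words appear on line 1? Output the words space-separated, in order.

Answer: tomato

Derivation:
Line 1: ['tomato'] (min_width=6, slack=8)
Line 2: ['pharmacy', 'voice'] (min_width=14, slack=0)
Line 3: ['gentle', 'been'] (min_width=11, slack=3)
Line 4: ['table', 'universe'] (min_width=14, slack=0)
Line 5: ['young', 'cup', 'an'] (min_width=12, slack=2)
Line 6: ['good'] (min_width=4, slack=10)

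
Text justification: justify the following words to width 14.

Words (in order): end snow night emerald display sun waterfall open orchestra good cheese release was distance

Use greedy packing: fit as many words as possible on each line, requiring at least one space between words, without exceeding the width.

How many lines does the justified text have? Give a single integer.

Answer: 7

Derivation:
Line 1: ['end', 'snow', 'night'] (min_width=14, slack=0)
Line 2: ['emerald'] (min_width=7, slack=7)
Line 3: ['display', 'sun'] (min_width=11, slack=3)
Line 4: ['waterfall', 'open'] (min_width=14, slack=0)
Line 5: ['orchestra', 'good'] (min_width=14, slack=0)
Line 6: ['cheese', 'release'] (min_width=14, slack=0)
Line 7: ['was', 'distance'] (min_width=12, slack=2)
Total lines: 7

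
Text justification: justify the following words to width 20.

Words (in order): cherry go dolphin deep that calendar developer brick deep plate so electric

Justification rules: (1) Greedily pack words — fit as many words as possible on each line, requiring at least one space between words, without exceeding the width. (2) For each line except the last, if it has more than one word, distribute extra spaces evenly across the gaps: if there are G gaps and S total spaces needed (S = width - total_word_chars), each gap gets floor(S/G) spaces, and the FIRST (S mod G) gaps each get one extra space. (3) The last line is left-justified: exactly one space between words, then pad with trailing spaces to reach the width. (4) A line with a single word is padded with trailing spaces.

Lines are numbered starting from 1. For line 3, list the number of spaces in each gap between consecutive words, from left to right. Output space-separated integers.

Line 1: ['cherry', 'go', 'dolphin'] (min_width=17, slack=3)
Line 2: ['deep', 'that', 'calendar'] (min_width=18, slack=2)
Line 3: ['developer', 'brick', 'deep'] (min_width=20, slack=0)
Line 4: ['plate', 'so', 'electric'] (min_width=17, slack=3)

Answer: 1 1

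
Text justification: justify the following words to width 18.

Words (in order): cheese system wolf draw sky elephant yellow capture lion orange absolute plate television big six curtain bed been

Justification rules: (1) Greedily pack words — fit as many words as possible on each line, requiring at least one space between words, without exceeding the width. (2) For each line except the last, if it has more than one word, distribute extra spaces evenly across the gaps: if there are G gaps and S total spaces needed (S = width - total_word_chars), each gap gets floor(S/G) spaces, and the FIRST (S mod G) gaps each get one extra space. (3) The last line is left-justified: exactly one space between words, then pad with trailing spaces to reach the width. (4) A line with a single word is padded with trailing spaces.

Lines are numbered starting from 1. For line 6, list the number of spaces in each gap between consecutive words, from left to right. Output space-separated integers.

Line 1: ['cheese', 'system', 'wolf'] (min_width=18, slack=0)
Line 2: ['draw', 'sky', 'elephant'] (min_width=17, slack=1)
Line 3: ['yellow', 'capture'] (min_width=14, slack=4)
Line 4: ['lion', 'orange'] (min_width=11, slack=7)
Line 5: ['absolute', 'plate'] (min_width=14, slack=4)
Line 6: ['television', 'big', 'six'] (min_width=18, slack=0)
Line 7: ['curtain', 'bed', 'been'] (min_width=16, slack=2)

Answer: 1 1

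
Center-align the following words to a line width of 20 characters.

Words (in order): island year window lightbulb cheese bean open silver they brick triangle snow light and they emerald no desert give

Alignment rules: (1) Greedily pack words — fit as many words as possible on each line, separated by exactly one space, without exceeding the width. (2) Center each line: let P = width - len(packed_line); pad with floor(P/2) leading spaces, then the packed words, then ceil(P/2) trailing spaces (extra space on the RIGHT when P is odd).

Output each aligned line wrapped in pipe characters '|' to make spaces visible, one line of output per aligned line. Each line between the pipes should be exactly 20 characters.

Line 1: ['island', 'year', 'window'] (min_width=18, slack=2)
Line 2: ['lightbulb', 'cheese'] (min_width=16, slack=4)
Line 3: ['bean', 'open', 'silver'] (min_width=16, slack=4)
Line 4: ['they', 'brick', 'triangle'] (min_width=19, slack=1)
Line 5: ['snow', 'light', 'and', 'they'] (min_width=19, slack=1)
Line 6: ['emerald', 'no', 'desert'] (min_width=17, slack=3)
Line 7: ['give'] (min_width=4, slack=16)

Answer: | island year window |
|  lightbulb cheese  |
|  bean open silver  |
|they brick triangle |
|snow light and they |
| emerald no desert  |
|        give        |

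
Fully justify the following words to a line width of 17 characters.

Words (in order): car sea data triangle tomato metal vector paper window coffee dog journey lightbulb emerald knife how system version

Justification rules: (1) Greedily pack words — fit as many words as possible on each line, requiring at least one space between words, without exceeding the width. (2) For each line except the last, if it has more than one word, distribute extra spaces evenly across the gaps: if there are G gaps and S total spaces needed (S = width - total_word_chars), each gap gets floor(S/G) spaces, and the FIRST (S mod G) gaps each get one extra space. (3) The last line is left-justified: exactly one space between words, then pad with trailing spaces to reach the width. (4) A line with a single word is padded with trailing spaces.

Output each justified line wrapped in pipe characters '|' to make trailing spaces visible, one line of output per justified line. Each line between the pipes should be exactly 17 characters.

Answer: |car    sea   data|
|triangle   tomato|
|metal      vector|
|paper      window|
|coffee        dog|
|journey lightbulb|
|emerald knife how|
|system version   |

Derivation:
Line 1: ['car', 'sea', 'data'] (min_width=12, slack=5)
Line 2: ['triangle', 'tomato'] (min_width=15, slack=2)
Line 3: ['metal', 'vector'] (min_width=12, slack=5)
Line 4: ['paper', 'window'] (min_width=12, slack=5)
Line 5: ['coffee', 'dog'] (min_width=10, slack=7)
Line 6: ['journey', 'lightbulb'] (min_width=17, slack=0)
Line 7: ['emerald', 'knife', 'how'] (min_width=17, slack=0)
Line 8: ['system', 'version'] (min_width=14, slack=3)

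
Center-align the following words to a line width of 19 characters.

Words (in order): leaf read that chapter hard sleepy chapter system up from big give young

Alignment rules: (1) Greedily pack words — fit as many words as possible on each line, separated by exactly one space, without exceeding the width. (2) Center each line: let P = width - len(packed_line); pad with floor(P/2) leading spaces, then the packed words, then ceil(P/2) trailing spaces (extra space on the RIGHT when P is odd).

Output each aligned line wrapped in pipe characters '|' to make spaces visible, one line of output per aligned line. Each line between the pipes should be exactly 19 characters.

Line 1: ['leaf', 'read', 'that'] (min_width=14, slack=5)
Line 2: ['chapter', 'hard', 'sleepy'] (min_width=19, slack=0)
Line 3: ['chapter', 'system', 'up'] (min_width=17, slack=2)
Line 4: ['from', 'big', 'give', 'young'] (min_width=19, slack=0)

Answer: |  leaf read that   |
|chapter hard sleepy|
| chapter system up |
|from big give young|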